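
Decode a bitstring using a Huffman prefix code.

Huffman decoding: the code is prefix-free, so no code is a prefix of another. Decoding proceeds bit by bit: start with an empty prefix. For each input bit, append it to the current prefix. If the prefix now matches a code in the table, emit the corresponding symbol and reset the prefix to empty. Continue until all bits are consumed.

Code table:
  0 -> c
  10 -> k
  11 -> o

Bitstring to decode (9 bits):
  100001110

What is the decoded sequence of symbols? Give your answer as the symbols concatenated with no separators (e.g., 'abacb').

Answer: kcccok

Derivation:
Bit 0: prefix='1' (no match yet)
Bit 1: prefix='10' -> emit 'k', reset
Bit 2: prefix='0' -> emit 'c', reset
Bit 3: prefix='0' -> emit 'c', reset
Bit 4: prefix='0' -> emit 'c', reset
Bit 5: prefix='1' (no match yet)
Bit 6: prefix='11' -> emit 'o', reset
Bit 7: prefix='1' (no match yet)
Bit 8: prefix='10' -> emit 'k', reset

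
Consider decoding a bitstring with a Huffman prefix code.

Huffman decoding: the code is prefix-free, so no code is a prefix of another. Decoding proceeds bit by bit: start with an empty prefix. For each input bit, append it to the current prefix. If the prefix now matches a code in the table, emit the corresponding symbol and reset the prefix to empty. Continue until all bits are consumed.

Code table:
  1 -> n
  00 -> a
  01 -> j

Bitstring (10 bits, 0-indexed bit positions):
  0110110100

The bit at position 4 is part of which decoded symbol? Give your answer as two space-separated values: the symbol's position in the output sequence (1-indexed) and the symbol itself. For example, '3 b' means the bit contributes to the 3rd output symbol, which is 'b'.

Answer: 3 j

Derivation:
Bit 0: prefix='0' (no match yet)
Bit 1: prefix='01' -> emit 'j', reset
Bit 2: prefix='1' -> emit 'n', reset
Bit 3: prefix='0' (no match yet)
Bit 4: prefix='01' -> emit 'j', reset
Bit 5: prefix='1' -> emit 'n', reset
Bit 6: prefix='0' (no match yet)
Bit 7: prefix='01' -> emit 'j', reset
Bit 8: prefix='0' (no match yet)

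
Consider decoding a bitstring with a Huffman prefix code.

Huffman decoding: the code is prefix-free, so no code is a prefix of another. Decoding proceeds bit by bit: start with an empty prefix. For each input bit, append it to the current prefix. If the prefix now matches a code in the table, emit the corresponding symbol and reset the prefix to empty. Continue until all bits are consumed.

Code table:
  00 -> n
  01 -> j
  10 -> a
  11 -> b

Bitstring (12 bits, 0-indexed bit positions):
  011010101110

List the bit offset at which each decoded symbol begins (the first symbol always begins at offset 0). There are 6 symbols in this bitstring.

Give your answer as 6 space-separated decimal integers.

Answer: 0 2 4 6 8 10

Derivation:
Bit 0: prefix='0' (no match yet)
Bit 1: prefix='01' -> emit 'j', reset
Bit 2: prefix='1' (no match yet)
Bit 3: prefix='10' -> emit 'a', reset
Bit 4: prefix='1' (no match yet)
Bit 5: prefix='10' -> emit 'a', reset
Bit 6: prefix='1' (no match yet)
Bit 7: prefix='10' -> emit 'a', reset
Bit 8: prefix='1' (no match yet)
Bit 9: prefix='11' -> emit 'b', reset
Bit 10: prefix='1' (no match yet)
Bit 11: prefix='10' -> emit 'a', reset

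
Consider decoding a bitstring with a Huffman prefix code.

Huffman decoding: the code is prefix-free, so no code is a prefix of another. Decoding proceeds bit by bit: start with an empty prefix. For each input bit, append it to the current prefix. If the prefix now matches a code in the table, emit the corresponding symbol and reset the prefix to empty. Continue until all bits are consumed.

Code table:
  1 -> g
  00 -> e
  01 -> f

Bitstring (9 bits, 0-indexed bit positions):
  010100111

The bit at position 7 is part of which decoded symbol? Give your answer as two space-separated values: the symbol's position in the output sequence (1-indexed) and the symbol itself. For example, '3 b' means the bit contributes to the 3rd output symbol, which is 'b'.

Bit 0: prefix='0' (no match yet)
Bit 1: prefix='01' -> emit 'f', reset
Bit 2: prefix='0' (no match yet)
Bit 3: prefix='01' -> emit 'f', reset
Bit 4: prefix='0' (no match yet)
Bit 5: prefix='00' -> emit 'e', reset
Bit 6: prefix='1' -> emit 'g', reset
Bit 7: prefix='1' -> emit 'g', reset
Bit 8: prefix='1' -> emit 'g', reset

Answer: 5 g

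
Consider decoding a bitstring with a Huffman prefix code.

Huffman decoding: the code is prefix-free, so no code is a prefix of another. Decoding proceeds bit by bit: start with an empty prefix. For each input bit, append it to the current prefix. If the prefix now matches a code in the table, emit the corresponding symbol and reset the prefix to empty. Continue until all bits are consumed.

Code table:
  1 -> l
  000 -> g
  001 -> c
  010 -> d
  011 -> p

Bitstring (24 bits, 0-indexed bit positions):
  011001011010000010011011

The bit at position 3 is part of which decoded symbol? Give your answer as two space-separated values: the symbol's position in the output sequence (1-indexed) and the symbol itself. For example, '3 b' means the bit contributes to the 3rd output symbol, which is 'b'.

Answer: 2 c

Derivation:
Bit 0: prefix='0' (no match yet)
Bit 1: prefix='01' (no match yet)
Bit 2: prefix='011' -> emit 'p', reset
Bit 3: prefix='0' (no match yet)
Bit 4: prefix='00' (no match yet)
Bit 5: prefix='001' -> emit 'c', reset
Bit 6: prefix='0' (no match yet)
Bit 7: prefix='01' (no match yet)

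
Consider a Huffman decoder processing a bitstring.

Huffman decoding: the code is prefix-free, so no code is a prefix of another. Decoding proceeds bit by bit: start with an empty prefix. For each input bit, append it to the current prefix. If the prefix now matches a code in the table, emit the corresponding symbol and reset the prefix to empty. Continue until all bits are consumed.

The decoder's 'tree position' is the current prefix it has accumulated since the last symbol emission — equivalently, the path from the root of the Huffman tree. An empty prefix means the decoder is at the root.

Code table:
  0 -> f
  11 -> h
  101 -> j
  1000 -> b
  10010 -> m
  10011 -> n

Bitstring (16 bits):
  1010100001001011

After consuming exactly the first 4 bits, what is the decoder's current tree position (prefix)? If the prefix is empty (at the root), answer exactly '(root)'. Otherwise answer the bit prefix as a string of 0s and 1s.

Answer: (root)

Derivation:
Bit 0: prefix='1' (no match yet)
Bit 1: prefix='10' (no match yet)
Bit 2: prefix='101' -> emit 'j', reset
Bit 3: prefix='0' -> emit 'f', reset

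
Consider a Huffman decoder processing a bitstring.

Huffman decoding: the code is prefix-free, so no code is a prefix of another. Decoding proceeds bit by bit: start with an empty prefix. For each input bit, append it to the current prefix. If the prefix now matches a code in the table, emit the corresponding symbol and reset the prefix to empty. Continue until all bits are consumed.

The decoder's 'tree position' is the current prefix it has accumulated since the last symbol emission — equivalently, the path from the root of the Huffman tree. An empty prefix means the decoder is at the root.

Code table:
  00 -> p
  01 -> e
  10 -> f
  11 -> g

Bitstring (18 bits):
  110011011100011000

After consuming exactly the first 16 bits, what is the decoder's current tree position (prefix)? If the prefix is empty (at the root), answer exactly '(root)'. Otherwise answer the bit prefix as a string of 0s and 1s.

Bit 0: prefix='1' (no match yet)
Bit 1: prefix='11' -> emit 'g', reset
Bit 2: prefix='0' (no match yet)
Bit 3: prefix='00' -> emit 'p', reset
Bit 4: prefix='1' (no match yet)
Bit 5: prefix='11' -> emit 'g', reset
Bit 6: prefix='0' (no match yet)
Bit 7: prefix='01' -> emit 'e', reset
Bit 8: prefix='1' (no match yet)
Bit 9: prefix='11' -> emit 'g', reset
Bit 10: prefix='0' (no match yet)
Bit 11: prefix='00' -> emit 'p', reset
Bit 12: prefix='0' (no match yet)
Bit 13: prefix='01' -> emit 'e', reset
Bit 14: prefix='1' (no match yet)
Bit 15: prefix='10' -> emit 'f', reset

Answer: (root)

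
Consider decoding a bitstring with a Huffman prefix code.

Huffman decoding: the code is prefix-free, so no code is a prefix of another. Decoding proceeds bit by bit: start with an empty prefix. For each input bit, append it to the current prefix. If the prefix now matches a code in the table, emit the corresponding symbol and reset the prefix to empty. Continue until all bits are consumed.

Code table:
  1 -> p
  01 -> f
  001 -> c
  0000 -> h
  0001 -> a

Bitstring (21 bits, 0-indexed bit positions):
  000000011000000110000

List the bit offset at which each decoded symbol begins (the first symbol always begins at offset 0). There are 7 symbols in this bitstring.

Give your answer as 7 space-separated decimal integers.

Bit 0: prefix='0' (no match yet)
Bit 1: prefix='00' (no match yet)
Bit 2: prefix='000' (no match yet)
Bit 3: prefix='0000' -> emit 'h', reset
Bit 4: prefix='0' (no match yet)
Bit 5: prefix='00' (no match yet)
Bit 6: prefix='000' (no match yet)
Bit 7: prefix='0001' -> emit 'a', reset
Bit 8: prefix='1' -> emit 'p', reset
Bit 9: prefix='0' (no match yet)
Bit 10: prefix='00' (no match yet)
Bit 11: prefix='000' (no match yet)
Bit 12: prefix='0000' -> emit 'h', reset
Bit 13: prefix='0' (no match yet)
Bit 14: prefix='00' (no match yet)
Bit 15: prefix='001' -> emit 'c', reset
Bit 16: prefix='1' -> emit 'p', reset
Bit 17: prefix='0' (no match yet)
Bit 18: prefix='00' (no match yet)
Bit 19: prefix='000' (no match yet)
Bit 20: prefix='0000' -> emit 'h', reset

Answer: 0 4 8 9 13 16 17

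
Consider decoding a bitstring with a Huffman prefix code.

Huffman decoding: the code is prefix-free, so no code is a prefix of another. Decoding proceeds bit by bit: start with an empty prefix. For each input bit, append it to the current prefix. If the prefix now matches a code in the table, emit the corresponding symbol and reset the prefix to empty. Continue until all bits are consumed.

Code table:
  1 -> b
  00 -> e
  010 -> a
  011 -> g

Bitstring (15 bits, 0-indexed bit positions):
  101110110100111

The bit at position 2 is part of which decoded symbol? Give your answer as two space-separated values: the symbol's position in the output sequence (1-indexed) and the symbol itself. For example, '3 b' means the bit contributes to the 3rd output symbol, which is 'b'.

Bit 0: prefix='1' -> emit 'b', reset
Bit 1: prefix='0' (no match yet)
Bit 2: prefix='01' (no match yet)
Bit 3: prefix='011' -> emit 'g', reset
Bit 4: prefix='1' -> emit 'b', reset
Bit 5: prefix='0' (no match yet)
Bit 6: prefix='01' (no match yet)

Answer: 2 g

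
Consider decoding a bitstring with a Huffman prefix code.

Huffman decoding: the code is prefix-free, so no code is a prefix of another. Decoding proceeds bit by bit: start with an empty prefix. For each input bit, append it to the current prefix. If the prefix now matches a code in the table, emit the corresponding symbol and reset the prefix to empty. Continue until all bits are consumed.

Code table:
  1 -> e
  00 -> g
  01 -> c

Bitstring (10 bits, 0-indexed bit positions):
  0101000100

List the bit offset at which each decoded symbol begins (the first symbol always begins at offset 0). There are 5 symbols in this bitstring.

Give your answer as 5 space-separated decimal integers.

Answer: 0 2 4 6 8

Derivation:
Bit 0: prefix='0' (no match yet)
Bit 1: prefix='01' -> emit 'c', reset
Bit 2: prefix='0' (no match yet)
Bit 3: prefix='01' -> emit 'c', reset
Bit 4: prefix='0' (no match yet)
Bit 5: prefix='00' -> emit 'g', reset
Bit 6: prefix='0' (no match yet)
Bit 7: prefix='01' -> emit 'c', reset
Bit 8: prefix='0' (no match yet)
Bit 9: prefix='00' -> emit 'g', reset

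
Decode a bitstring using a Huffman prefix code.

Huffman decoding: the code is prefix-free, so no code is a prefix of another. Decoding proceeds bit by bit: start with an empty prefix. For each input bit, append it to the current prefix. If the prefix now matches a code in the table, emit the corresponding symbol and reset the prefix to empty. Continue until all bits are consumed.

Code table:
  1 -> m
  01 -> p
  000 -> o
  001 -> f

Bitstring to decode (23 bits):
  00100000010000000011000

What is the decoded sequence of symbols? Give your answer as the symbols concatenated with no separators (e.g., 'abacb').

Answer: foomoofmo

Derivation:
Bit 0: prefix='0' (no match yet)
Bit 1: prefix='00' (no match yet)
Bit 2: prefix='001' -> emit 'f', reset
Bit 3: prefix='0' (no match yet)
Bit 4: prefix='00' (no match yet)
Bit 5: prefix='000' -> emit 'o', reset
Bit 6: prefix='0' (no match yet)
Bit 7: prefix='00' (no match yet)
Bit 8: prefix='000' -> emit 'o', reset
Bit 9: prefix='1' -> emit 'm', reset
Bit 10: prefix='0' (no match yet)
Bit 11: prefix='00' (no match yet)
Bit 12: prefix='000' -> emit 'o', reset
Bit 13: prefix='0' (no match yet)
Bit 14: prefix='00' (no match yet)
Bit 15: prefix='000' -> emit 'o', reset
Bit 16: prefix='0' (no match yet)
Bit 17: prefix='00' (no match yet)
Bit 18: prefix='001' -> emit 'f', reset
Bit 19: prefix='1' -> emit 'm', reset
Bit 20: prefix='0' (no match yet)
Bit 21: prefix='00' (no match yet)
Bit 22: prefix='000' -> emit 'o', reset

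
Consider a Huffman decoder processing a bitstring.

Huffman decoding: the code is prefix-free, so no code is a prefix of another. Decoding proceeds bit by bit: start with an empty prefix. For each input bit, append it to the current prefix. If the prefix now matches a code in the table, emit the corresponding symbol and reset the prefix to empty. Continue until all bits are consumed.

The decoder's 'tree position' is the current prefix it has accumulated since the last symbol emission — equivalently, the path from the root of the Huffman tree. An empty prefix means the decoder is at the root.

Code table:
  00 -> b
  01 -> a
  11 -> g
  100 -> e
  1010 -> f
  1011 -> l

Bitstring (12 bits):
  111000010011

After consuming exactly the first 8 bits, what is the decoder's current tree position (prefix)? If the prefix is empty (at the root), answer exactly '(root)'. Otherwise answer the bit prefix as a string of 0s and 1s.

Answer: 1

Derivation:
Bit 0: prefix='1' (no match yet)
Bit 1: prefix='11' -> emit 'g', reset
Bit 2: prefix='1' (no match yet)
Bit 3: prefix='10' (no match yet)
Bit 4: prefix='100' -> emit 'e', reset
Bit 5: prefix='0' (no match yet)
Bit 6: prefix='00' -> emit 'b', reset
Bit 7: prefix='1' (no match yet)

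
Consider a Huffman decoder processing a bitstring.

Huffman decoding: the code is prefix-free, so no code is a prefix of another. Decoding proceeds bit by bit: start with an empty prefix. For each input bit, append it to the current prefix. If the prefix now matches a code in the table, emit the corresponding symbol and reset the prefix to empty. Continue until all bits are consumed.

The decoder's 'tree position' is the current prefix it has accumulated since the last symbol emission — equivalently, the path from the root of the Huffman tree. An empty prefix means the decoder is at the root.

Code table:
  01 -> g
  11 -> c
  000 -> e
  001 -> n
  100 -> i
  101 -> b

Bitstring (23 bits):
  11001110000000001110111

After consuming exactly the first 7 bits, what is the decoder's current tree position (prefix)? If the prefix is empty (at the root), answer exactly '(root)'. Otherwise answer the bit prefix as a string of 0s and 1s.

Answer: (root)

Derivation:
Bit 0: prefix='1' (no match yet)
Bit 1: prefix='11' -> emit 'c', reset
Bit 2: prefix='0' (no match yet)
Bit 3: prefix='00' (no match yet)
Bit 4: prefix='001' -> emit 'n', reset
Bit 5: prefix='1' (no match yet)
Bit 6: prefix='11' -> emit 'c', reset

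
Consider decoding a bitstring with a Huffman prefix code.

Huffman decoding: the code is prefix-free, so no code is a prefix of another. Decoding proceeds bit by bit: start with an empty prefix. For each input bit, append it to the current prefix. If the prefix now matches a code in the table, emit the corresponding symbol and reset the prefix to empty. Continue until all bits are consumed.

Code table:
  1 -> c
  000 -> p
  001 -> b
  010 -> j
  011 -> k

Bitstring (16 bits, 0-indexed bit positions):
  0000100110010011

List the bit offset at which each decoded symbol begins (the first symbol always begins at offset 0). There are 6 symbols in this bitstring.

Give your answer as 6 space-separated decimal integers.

Answer: 0 3 6 9 12 15

Derivation:
Bit 0: prefix='0' (no match yet)
Bit 1: prefix='00' (no match yet)
Bit 2: prefix='000' -> emit 'p', reset
Bit 3: prefix='0' (no match yet)
Bit 4: prefix='01' (no match yet)
Bit 5: prefix='010' -> emit 'j', reset
Bit 6: prefix='0' (no match yet)
Bit 7: prefix='01' (no match yet)
Bit 8: prefix='011' -> emit 'k', reset
Bit 9: prefix='0' (no match yet)
Bit 10: prefix='00' (no match yet)
Bit 11: prefix='001' -> emit 'b', reset
Bit 12: prefix='0' (no match yet)
Bit 13: prefix='00' (no match yet)
Bit 14: prefix='001' -> emit 'b', reset
Bit 15: prefix='1' -> emit 'c', reset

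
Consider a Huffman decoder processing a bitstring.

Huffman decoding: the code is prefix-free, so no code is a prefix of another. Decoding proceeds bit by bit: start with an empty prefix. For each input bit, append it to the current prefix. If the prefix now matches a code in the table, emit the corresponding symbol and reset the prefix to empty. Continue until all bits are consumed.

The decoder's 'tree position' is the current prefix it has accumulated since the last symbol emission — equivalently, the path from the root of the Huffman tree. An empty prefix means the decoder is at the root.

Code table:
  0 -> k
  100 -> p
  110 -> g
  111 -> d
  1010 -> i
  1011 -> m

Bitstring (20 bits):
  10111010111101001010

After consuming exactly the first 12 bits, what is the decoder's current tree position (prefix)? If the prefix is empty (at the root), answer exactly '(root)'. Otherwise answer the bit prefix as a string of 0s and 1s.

Answer: 1

Derivation:
Bit 0: prefix='1' (no match yet)
Bit 1: prefix='10' (no match yet)
Bit 2: prefix='101' (no match yet)
Bit 3: prefix='1011' -> emit 'm', reset
Bit 4: prefix='1' (no match yet)
Bit 5: prefix='10' (no match yet)
Bit 6: prefix='101' (no match yet)
Bit 7: prefix='1010' -> emit 'i', reset
Bit 8: prefix='1' (no match yet)
Bit 9: prefix='11' (no match yet)
Bit 10: prefix='111' -> emit 'd', reset
Bit 11: prefix='1' (no match yet)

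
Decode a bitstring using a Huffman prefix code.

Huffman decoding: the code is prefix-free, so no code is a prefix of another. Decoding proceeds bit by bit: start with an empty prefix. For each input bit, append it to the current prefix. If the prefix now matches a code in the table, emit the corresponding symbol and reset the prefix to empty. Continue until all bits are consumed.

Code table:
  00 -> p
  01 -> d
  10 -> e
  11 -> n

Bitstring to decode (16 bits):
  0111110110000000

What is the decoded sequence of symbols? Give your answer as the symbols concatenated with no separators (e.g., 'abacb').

Answer: dnndeppp

Derivation:
Bit 0: prefix='0' (no match yet)
Bit 1: prefix='01' -> emit 'd', reset
Bit 2: prefix='1' (no match yet)
Bit 3: prefix='11' -> emit 'n', reset
Bit 4: prefix='1' (no match yet)
Bit 5: prefix='11' -> emit 'n', reset
Bit 6: prefix='0' (no match yet)
Bit 7: prefix='01' -> emit 'd', reset
Bit 8: prefix='1' (no match yet)
Bit 9: prefix='10' -> emit 'e', reset
Bit 10: prefix='0' (no match yet)
Bit 11: prefix='00' -> emit 'p', reset
Bit 12: prefix='0' (no match yet)
Bit 13: prefix='00' -> emit 'p', reset
Bit 14: prefix='0' (no match yet)
Bit 15: prefix='00' -> emit 'p', reset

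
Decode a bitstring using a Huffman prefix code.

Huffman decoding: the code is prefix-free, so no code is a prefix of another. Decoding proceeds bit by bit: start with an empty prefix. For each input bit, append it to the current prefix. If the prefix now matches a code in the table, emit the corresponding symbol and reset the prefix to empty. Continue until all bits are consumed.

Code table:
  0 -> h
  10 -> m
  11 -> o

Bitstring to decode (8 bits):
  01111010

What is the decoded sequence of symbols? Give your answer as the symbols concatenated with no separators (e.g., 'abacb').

Answer: hoohm

Derivation:
Bit 0: prefix='0' -> emit 'h', reset
Bit 1: prefix='1' (no match yet)
Bit 2: prefix='11' -> emit 'o', reset
Bit 3: prefix='1' (no match yet)
Bit 4: prefix='11' -> emit 'o', reset
Bit 5: prefix='0' -> emit 'h', reset
Bit 6: prefix='1' (no match yet)
Bit 7: prefix='10' -> emit 'm', reset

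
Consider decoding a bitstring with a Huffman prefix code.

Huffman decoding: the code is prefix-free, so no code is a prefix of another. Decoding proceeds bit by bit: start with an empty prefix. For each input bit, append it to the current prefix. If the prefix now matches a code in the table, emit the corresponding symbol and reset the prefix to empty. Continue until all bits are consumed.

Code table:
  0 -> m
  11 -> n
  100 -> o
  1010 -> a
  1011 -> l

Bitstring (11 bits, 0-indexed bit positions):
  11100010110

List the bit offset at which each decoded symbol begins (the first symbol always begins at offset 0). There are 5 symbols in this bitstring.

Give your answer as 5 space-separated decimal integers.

Answer: 0 2 5 6 10

Derivation:
Bit 0: prefix='1' (no match yet)
Bit 1: prefix='11' -> emit 'n', reset
Bit 2: prefix='1' (no match yet)
Bit 3: prefix='10' (no match yet)
Bit 4: prefix='100' -> emit 'o', reset
Bit 5: prefix='0' -> emit 'm', reset
Bit 6: prefix='1' (no match yet)
Bit 7: prefix='10' (no match yet)
Bit 8: prefix='101' (no match yet)
Bit 9: prefix='1011' -> emit 'l', reset
Bit 10: prefix='0' -> emit 'm', reset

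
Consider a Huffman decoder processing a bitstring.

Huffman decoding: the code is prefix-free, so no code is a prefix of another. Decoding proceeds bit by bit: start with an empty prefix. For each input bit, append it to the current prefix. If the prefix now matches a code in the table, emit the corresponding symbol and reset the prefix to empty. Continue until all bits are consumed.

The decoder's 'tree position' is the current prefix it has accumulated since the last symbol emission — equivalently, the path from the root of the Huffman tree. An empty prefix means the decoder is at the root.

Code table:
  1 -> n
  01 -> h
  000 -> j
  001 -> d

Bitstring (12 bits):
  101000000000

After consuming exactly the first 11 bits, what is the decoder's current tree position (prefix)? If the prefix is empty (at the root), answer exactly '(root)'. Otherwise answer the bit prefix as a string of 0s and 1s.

Bit 0: prefix='1' -> emit 'n', reset
Bit 1: prefix='0' (no match yet)
Bit 2: prefix='01' -> emit 'h', reset
Bit 3: prefix='0' (no match yet)
Bit 4: prefix='00' (no match yet)
Bit 5: prefix='000' -> emit 'j', reset
Bit 6: prefix='0' (no match yet)
Bit 7: prefix='00' (no match yet)
Bit 8: prefix='000' -> emit 'j', reset
Bit 9: prefix='0' (no match yet)
Bit 10: prefix='00' (no match yet)

Answer: 00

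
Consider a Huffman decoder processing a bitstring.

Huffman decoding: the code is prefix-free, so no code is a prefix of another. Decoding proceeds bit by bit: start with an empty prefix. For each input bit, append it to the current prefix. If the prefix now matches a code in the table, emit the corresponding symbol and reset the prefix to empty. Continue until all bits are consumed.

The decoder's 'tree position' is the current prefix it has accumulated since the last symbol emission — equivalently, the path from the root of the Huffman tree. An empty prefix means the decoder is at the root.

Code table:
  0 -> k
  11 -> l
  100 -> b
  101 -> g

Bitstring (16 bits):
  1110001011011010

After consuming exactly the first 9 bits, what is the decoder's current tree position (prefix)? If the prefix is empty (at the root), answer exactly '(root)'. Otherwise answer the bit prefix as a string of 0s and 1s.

Answer: (root)

Derivation:
Bit 0: prefix='1' (no match yet)
Bit 1: prefix='11' -> emit 'l', reset
Bit 2: prefix='1' (no match yet)
Bit 3: prefix='10' (no match yet)
Bit 4: prefix='100' -> emit 'b', reset
Bit 5: prefix='0' -> emit 'k', reset
Bit 6: prefix='1' (no match yet)
Bit 7: prefix='10' (no match yet)
Bit 8: prefix='101' -> emit 'g', reset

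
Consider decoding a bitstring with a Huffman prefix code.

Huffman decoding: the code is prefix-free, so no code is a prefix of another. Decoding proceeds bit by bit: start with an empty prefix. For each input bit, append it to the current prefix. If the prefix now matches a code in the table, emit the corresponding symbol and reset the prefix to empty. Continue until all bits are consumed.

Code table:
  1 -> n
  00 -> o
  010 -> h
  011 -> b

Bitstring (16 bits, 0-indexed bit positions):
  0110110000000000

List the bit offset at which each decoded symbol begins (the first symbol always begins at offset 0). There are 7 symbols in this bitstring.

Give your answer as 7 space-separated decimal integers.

Bit 0: prefix='0' (no match yet)
Bit 1: prefix='01' (no match yet)
Bit 2: prefix='011' -> emit 'b', reset
Bit 3: prefix='0' (no match yet)
Bit 4: prefix='01' (no match yet)
Bit 5: prefix='011' -> emit 'b', reset
Bit 6: prefix='0' (no match yet)
Bit 7: prefix='00' -> emit 'o', reset
Bit 8: prefix='0' (no match yet)
Bit 9: prefix='00' -> emit 'o', reset
Bit 10: prefix='0' (no match yet)
Bit 11: prefix='00' -> emit 'o', reset
Bit 12: prefix='0' (no match yet)
Bit 13: prefix='00' -> emit 'o', reset
Bit 14: prefix='0' (no match yet)
Bit 15: prefix='00' -> emit 'o', reset

Answer: 0 3 6 8 10 12 14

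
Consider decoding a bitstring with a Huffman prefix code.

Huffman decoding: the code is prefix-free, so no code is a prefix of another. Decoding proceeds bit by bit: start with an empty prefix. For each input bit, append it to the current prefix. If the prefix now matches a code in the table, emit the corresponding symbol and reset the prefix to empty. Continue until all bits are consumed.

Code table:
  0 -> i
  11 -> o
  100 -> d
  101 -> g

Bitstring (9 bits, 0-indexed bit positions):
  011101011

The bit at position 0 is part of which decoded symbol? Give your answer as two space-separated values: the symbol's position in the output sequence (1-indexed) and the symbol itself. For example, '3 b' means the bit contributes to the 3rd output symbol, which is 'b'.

Answer: 1 i

Derivation:
Bit 0: prefix='0' -> emit 'i', reset
Bit 1: prefix='1' (no match yet)
Bit 2: prefix='11' -> emit 'o', reset
Bit 3: prefix='1' (no match yet)
Bit 4: prefix='10' (no match yet)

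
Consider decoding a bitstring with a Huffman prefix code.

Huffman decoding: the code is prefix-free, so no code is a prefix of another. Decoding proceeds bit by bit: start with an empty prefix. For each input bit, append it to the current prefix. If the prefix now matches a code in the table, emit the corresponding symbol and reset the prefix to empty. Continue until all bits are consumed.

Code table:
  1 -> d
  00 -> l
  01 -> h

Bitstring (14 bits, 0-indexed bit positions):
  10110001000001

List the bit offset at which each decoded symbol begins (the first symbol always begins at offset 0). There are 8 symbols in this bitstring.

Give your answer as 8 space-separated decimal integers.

Answer: 0 1 3 4 6 8 10 12

Derivation:
Bit 0: prefix='1' -> emit 'd', reset
Bit 1: prefix='0' (no match yet)
Bit 2: prefix='01' -> emit 'h', reset
Bit 3: prefix='1' -> emit 'd', reset
Bit 4: prefix='0' (no match yet)
Bit 5: prefix='00' -> emit 'l', reset
Bit 6: prefix='0' (no match yet)
Bit 7: prefix='01' -> emit 'h', reset
Bit 8: prefix='0' (no match yet)
Bit 9: prefix='00' -> emit 'l', reset
Bit 10: prefix='0' (no match yet)
Bit 11: prefix='00' -> emit 'l', reset
Bit 12: prefix='0' (no match yet)
Bit 13: prefix='01' -> emit 'h', reset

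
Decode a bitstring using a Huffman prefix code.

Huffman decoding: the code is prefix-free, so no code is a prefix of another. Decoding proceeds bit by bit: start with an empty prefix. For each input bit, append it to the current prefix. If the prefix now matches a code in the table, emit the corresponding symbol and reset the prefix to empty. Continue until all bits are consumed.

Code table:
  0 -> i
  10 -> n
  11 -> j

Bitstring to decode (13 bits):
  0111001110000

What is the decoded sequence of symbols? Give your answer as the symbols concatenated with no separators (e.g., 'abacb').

Answer: ijnijniii

Derivation:
Bit 0: prefix='0' -> emit 'i', reset
Bit 1: prefix='1' (no match yet)
Bit 2: prefix='11' -> emit 'j', reset
Bit 3: prefix='1' (no match yet)
Bit 4: prefix='10' -> emit 'n', reset
Bit 5: prefix='0' -> emit 'i', reset
Bit 6: prefix='1' (no match yet)
Bit 7: prefix='11' -> emit 'j', reset
Bit 8: prefix='1' (no match yet)
Bit 9: prefix='10' -> emit 'n', reset
Bit 10: prefix='0' -> emit 'i', reset
Bit 11: prefix='0' -> emit 'i', reset
Bit 12: prefix='0' -> emit 'i', reset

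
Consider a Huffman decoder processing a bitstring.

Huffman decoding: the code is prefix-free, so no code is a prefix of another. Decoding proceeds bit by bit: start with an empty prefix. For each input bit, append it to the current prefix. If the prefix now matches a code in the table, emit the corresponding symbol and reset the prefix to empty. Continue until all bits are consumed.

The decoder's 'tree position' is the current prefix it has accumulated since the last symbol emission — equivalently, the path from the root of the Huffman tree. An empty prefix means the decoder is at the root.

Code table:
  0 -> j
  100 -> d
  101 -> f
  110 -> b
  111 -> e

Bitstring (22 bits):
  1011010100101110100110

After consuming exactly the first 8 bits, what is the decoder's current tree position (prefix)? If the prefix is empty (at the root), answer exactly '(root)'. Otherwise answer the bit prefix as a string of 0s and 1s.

Bit 0: prefix='1' (no match yet)
Bit 1: prefix='10' (no match yet)
Bit 2: prefix='101' -> emit 'f', reset
Bit 3: prefix='1' (no match yet)
Bit 4: prefix='10' (no match yet)
Bit 5: prefix='101' -> emit 'f', reset
Bit 6: prefix='0' -> emit 'j', reset
Bit 7: prefix='1' (no match yet)

Answer: 1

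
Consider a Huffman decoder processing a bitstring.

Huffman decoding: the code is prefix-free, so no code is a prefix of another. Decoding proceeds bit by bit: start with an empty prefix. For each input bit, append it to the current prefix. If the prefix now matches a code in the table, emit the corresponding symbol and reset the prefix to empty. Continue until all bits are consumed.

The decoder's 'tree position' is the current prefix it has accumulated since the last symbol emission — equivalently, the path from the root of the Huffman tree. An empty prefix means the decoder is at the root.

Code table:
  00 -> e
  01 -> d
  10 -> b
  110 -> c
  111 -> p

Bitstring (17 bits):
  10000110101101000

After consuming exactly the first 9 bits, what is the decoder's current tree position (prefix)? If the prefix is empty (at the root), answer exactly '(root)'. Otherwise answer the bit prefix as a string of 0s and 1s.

Answer: 1

Derivation:
Bit 0: prefix='1' (no match yet)
Bit 1: prefix='10' -> emit 'b', reset
Bit 2: prefix='0' (no match yet)
Bit 3: prefix='00' -> emit 'e', reset
Bit 4: prefix='0' (no match yet)
Bit 5: prefix='01' -> emit 'd', reset
Bit 6: prefix='1' (no match yet)
Bit 7: prefix='10' -> emit 'b', reset
Bit 8: prefix='1' (no match yet)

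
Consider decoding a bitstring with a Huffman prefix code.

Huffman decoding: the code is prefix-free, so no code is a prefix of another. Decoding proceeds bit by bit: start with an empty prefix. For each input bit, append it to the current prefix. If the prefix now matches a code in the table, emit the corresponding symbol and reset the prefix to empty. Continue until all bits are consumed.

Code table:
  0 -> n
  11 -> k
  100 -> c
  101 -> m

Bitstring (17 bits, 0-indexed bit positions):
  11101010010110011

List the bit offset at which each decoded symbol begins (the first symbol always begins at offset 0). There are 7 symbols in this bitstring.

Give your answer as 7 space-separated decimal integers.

Answer: 0 2 5 6 9 12 15

Derivation:
Bit 0: prefix='1' (no match yet)
Bit 1: prefix='11' -> emit 'k', reset
Bit 2: prefix='1' (no match yet)
Bit 3: prefix='10' (no match yet)
Bit 4: prefix='101' -> emit 'm', reset
Bit 5: prefix='0' -> emit 'n', reset
Bit 6: prefix='1' (no match yet)
Bit 7: prefix='10' (no match yet)
Bit 8: prefix='100' -> emit 'c', reset
Bit 9: prefix='1' (no match yet)
Bit 10: prefix='10' (no match yet)
Bit 11: prefix='101' -> emit 'm', reset
Bit 12: prefix='1' (no match yet)
Bit 13: prefix='10' (no match yet)
Bit 14: prefix='100' -> emit 'c', reset
Bit 15: prefix='1' (no match yet)
Bit 16: prefix='11' -> emit 'k', reset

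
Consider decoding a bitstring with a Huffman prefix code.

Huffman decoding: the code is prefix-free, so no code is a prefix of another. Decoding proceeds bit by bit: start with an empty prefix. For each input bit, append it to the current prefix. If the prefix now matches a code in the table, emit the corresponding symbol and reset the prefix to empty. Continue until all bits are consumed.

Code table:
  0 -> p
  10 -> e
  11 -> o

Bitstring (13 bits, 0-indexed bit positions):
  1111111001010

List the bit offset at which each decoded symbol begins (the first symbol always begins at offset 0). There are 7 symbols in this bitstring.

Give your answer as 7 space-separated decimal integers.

Bit 0: prefix='1' (no match yet)
Bit 1: prefix='11' -> emit 'o', reset
Bit 2: prefix='1' (no match yet)
Bit 3: prefix='11' -> emit 'o', reset
Bit 4: prefix='1' (no match yet)
Bit 5: prefix='11' -> emit 'o', reset
Bit 6: prefix='1' (no match yet)
Bit 7: prefix='10' -> emit 'e', reset
Bit 8: prefix='0' -> emit 'p', reset
Bit 9: prefix='1' (no match yet)
Bit 10: prefix='10' -> emit 'e', reset
Bit 11: prefix='1' (no match yet)
Bit 12: prefix='10' -> emit 'e', reset

Answer: 0 2 4 6 8 9 11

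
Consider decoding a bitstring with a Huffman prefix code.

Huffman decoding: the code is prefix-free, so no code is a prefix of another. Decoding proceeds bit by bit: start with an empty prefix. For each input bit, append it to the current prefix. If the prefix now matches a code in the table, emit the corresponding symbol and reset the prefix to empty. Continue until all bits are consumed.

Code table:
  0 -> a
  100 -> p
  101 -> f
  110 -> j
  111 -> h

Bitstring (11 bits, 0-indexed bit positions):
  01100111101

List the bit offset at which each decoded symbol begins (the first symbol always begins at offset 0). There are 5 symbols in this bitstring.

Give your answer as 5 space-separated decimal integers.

Answer: 0 1 4 5 8

Derivation:
Bit 0: prefix='0' -> emit 'a', reset
Bit 1: prefix='1' (no match yet)
Bit 2: prefix='11' (no match yet)
Bit 3: prefix='110' -> emit 'j', reset
Bit 4: prefix='0' -> emit 'a', reset
Bit 5: prefix='1' (no match yet)
Bit 6: prefix='11' (no match yet)
Bit 7: prefix='111' -> emit 'h', reset
Bit 8: prefix='1' (no match yet)
Bit 9: prefix='10' (no match yet)
Bit 10: prefix='101' -> emit 'f', reset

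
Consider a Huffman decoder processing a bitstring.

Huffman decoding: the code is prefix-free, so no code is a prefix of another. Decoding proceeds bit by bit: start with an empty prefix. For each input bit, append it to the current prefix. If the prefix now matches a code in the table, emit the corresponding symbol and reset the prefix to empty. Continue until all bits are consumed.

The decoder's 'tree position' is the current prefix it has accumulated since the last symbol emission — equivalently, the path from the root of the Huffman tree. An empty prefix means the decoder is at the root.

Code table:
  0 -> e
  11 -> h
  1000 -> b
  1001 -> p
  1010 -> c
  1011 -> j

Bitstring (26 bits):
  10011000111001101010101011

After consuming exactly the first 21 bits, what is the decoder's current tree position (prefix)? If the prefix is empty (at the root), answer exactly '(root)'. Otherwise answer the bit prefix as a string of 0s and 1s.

Answer: 101

Derivation:
Bit 0: prefix='1' (no match yet)
Bit 1: prefix='10' (no match yet)
Bit 2: prefix='100' (no match yet)
Bit 3: prefix='1001' -> emit 'p', reset
Bit 4: prefix='1' (no match yet)
Bit 5: prefix='10' (no match yet)
Bit 6: prefix='100' (no match yet)
Bit 7: prefix='1000' -> emit 'b', reset
Bit 8: prefix='1' (no match yet)
Bit 9: prefix='11' -> emit 'h', reset
Bit 10: prefix='1' (no match yet)
Bit 11: prefix='10' (no match yet)
Bit 12: prefix='100' (no match yet)
Bit 13: prefix='1001' -> emit 'p', reset
Bit 14: prefix='1' (no match yet)
Bit 15: prefix='10' (no match yet)
Bit 16: prefix='101' (no match yet)
Bit 17: prefix='1010' -> emit 'c', reset
Bit 18: prefix='1' (no match yet)
Bit 19: prefix='10' (no match yet)
Bit 20: prefix='101' (no match yet)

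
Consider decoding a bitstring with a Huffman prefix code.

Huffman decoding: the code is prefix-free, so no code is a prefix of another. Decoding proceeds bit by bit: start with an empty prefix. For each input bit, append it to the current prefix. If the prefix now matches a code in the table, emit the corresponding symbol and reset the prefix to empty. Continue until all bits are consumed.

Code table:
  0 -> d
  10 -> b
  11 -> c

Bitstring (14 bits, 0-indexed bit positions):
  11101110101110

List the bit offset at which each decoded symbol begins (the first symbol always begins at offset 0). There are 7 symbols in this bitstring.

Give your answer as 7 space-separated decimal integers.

Bit 0: prefix='1' (no match yet)
Bit 1: prefix='11' -> emit 'c', reset
Bit 2: prefix='1' (no match yet)
Bit 3: prefix='10' -> emit 'b', reset
Bit 4: prefix='1' (no match yet)
Bit 5: prefix='11' -> emit 'c', reset
Bit 6: prefix='1' (no match yet)
Bit 7: prefix='10' -> emit 'b', reset
Bit 8: prefix='1' (no match yet)
Bit 9: prefix='10' -> emit 'b', reset
Bit 10: prefix='1' (no match yet)
Bit 11: prefix='11' -> emit 'c', reset
Bit 12: prefix='1' (no match yet)
Bit 13: prefix='10' -> emit 'b', reset

Answer: 0 2 4 6 8 10 12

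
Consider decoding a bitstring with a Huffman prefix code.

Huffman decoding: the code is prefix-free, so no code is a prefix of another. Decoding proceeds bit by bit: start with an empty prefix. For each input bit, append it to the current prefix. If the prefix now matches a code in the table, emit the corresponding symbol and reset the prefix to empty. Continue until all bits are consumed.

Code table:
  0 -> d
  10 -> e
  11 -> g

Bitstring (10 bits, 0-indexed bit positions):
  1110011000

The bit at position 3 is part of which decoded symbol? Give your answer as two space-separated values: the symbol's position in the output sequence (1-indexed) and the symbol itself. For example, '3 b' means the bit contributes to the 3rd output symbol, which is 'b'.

Bit 0: prefix='1' (no match yet)
Bit 1: prefix='11' -> emit 'g', reset
Bit 2: prefix='1' (no match yet)
Bit 3: prefix='10' -> emit 'e', reset
Bit 4: prefix='0' -> emit 'd', reset
Bit 5: prefix='1' (no match yet)
Bit 6: prefix='11' -> emit 'g', reset
Bit 7: prefix='0' -> emit 'd', reset

Answer: 2 e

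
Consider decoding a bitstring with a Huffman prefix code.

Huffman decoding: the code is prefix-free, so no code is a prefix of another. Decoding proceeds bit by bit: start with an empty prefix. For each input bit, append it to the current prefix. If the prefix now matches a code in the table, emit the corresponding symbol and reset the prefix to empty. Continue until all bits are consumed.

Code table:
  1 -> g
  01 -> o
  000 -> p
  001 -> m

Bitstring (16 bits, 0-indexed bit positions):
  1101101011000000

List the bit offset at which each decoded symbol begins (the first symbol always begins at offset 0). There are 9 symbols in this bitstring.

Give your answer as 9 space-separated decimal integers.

Answer: 0 1 2 4 5 7 9 10 13

Derivation:
Bit 0: prefix='1' -> emit 'g', reset
Bit 1: prefix='1' -> emit 'g', reset
Bit 2: prefix='0' (no match yet)
Bit 3: prefix='01' -> emit 'o', reset
Bit 4: prefix='1' -> emit 'g', reset
Bit 5: prefix='0' (no match yet)
Bit 6: prefix='01' -> emit 'o', reset
Bit 7: prefix='0' (no match yet)
Bit 8: prefix='01' -> emit 'o', reset
Bit 9: prefix='1' -> emit 'g', reset
Bit 10: prefix='0' (no match yet)
Bit 11: prefix='00' (no match yet)
Bit 12: prefix='000' -> emit 'p', reset
Bit 13: prefix='0' (no match yet)
Bit 14: prefix='00' (no match yet)
Bit 15: prefix='000' -> emit 'p', reset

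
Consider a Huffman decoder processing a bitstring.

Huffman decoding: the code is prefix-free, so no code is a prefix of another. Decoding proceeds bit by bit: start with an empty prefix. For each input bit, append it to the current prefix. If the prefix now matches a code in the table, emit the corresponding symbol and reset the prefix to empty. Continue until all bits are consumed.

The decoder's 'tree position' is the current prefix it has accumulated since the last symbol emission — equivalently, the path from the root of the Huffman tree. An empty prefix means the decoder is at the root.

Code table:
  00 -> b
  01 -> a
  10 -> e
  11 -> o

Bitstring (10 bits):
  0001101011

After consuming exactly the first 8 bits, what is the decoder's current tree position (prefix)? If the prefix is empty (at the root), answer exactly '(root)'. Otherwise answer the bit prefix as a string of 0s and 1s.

Answer: (root)

Derivation:
Bit 0: prefix='0' (no match yet)
Bit 1: prefix='00' -> emit 'b', reset
Bit 2: prefix='0' (no match yet)
Bit 3: prefix='01' -> emit 'a', reset
Bit 4: prefix='1' (no match yet)
Bit 5: prefix='10' -> emit 'e', reset
Bit 6: prefix='1' (no match yet)
Bit 7: prefix='10' -> emit 'e', reset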